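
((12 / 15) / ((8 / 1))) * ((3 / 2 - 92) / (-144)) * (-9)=-181 / 320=-0.57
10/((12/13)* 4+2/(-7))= 91/31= 2.94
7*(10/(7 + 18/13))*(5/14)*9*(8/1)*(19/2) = 222300/109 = 2039.45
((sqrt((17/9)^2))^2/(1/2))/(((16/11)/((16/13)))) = 6358/1053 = 6.04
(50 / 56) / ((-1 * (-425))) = 1 / 476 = 0.00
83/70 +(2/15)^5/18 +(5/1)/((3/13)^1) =2186544599/95681250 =22.85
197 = 197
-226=-226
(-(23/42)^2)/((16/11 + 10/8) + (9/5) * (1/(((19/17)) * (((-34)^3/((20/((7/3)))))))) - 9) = 1389223/29165283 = 0.05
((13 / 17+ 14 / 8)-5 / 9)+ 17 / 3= 4667 / 612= 7.63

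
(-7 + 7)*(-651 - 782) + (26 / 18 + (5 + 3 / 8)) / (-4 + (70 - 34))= 491 / 2304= 0.21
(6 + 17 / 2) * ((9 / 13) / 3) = 87 / 26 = 3.35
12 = 12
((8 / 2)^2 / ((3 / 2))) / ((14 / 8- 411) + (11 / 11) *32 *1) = -128 / 4527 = -0.03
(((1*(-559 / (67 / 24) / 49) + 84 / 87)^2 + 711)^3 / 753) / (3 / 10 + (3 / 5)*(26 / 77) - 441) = -30672055392940473660478254477014712461090 / 27173419727290275461090302001321965593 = -1128.75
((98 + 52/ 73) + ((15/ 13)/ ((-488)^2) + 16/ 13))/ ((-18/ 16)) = -22587006919/ 254248488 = -88.84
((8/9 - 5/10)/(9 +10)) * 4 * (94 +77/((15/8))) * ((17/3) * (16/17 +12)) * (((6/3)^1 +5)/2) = 4368056/1539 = 2838.24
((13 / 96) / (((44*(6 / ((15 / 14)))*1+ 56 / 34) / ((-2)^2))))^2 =1221025 / 256052192256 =0.00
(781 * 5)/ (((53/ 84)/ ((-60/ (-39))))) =6560400/ 689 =9521.63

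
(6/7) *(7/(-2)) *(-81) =243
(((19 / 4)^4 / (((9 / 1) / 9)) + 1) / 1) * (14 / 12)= 914039 / 1536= 595.08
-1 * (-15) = 15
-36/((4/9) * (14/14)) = -81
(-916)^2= 839056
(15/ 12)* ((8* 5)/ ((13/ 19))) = 950/ 13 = 73.08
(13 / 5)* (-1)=-13 / 5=-2.60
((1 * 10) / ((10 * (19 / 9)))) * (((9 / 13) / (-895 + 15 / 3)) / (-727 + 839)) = -81 / 24620960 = -0.00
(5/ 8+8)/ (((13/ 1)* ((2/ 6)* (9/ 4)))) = 23/ 26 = 0.88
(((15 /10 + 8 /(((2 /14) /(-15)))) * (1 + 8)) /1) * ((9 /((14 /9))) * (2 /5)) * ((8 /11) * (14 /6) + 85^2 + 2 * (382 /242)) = -1069486946307 /8470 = -126267644.19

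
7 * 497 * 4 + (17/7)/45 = 4383557/315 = 13916.05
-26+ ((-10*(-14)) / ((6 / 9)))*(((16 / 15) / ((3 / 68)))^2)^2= 19617490897754 / 273375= 71760369.08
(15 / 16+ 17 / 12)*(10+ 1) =1243 / 48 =25.90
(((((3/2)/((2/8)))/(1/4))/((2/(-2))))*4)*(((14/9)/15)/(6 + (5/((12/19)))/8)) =-1.42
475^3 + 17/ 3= 321515642/ 3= 107171880.67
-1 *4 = -4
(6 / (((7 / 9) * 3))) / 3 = 6 / 7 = 0.86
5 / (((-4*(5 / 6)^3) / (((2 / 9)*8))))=-96 / 25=-3.84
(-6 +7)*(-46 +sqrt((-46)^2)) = 0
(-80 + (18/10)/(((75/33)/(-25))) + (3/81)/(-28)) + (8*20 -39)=80131/3780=21.20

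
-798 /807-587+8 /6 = -473431 /807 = -586.66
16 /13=1.23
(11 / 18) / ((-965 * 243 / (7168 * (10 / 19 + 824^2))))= -508591440896 / 40098645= -12683.51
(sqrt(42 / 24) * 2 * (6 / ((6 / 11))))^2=847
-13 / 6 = -2.17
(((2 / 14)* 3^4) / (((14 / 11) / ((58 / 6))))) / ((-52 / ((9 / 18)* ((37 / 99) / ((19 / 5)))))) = -16095 / 193648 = -0.08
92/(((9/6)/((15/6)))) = 460/3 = 153.33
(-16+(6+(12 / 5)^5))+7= 239457 / 3125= 76.63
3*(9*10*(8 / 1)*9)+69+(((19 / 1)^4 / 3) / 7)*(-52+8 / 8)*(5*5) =-55249862 / 7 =-7892837.43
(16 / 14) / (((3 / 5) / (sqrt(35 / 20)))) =20*sqrt(7) / 21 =2.52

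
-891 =-891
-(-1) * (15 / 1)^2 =225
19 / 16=1.19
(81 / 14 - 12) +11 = 67 / 14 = 4.79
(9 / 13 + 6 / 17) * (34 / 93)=154 / 403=0.38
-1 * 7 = -7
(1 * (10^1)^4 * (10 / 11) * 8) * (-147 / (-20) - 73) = -52520000 / 11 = -4774545.45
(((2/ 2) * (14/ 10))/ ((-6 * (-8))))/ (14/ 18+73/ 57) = 399/ 28160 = 0.01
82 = 82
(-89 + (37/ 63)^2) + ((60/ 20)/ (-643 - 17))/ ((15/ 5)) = -88.66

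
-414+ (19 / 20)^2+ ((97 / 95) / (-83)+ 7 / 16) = -32539211 / 78850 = -412.67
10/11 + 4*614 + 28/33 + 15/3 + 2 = 81337/33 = 2464.76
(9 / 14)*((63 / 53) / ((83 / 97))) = 7857 / 8798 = 0.89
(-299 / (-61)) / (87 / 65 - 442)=-19435 / 1747223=-0.01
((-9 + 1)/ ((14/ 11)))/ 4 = -11/ 7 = -1.57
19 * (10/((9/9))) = 190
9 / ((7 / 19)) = 171 / 7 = 24.43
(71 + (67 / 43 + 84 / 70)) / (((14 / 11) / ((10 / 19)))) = 174438 / 5719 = 30.50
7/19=0.37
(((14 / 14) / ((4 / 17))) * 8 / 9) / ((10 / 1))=17 / 45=0.38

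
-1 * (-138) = 138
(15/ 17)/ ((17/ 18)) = 0.93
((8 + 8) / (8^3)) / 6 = 1 / 192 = 0.01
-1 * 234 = -234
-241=-241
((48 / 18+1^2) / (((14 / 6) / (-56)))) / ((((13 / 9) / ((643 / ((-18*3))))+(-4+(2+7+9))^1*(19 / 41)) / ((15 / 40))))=-869979 / 167840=-5.18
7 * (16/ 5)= 112/ 5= 22.40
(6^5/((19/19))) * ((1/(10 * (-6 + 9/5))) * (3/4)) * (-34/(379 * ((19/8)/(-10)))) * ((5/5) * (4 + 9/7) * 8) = -782576640/352849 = -2217.88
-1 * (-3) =3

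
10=10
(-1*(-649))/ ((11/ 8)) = 472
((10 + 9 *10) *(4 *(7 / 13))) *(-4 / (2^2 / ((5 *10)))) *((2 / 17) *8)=-2240000 / 221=-10135.75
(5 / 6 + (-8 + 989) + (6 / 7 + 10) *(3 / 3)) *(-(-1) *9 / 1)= 125079 / 14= 8934.21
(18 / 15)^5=7776 / 3125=2.49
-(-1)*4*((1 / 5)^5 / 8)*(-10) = -1 / 625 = -0.00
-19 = -19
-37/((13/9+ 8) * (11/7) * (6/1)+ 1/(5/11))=-3885/9581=-0.41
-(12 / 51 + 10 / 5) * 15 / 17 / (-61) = 570 / 17629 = 0.03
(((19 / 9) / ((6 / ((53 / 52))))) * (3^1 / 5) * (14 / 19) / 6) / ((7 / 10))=53 / 1404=0.04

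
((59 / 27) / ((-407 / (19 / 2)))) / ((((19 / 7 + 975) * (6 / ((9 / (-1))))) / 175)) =23275 / 1699632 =0.01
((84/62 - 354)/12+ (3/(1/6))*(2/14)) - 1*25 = -11244/217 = -51.82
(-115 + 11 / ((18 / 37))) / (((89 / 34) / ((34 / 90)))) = -480607 / 36045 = -13.33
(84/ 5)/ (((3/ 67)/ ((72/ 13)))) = 135072/ 65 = 2078.03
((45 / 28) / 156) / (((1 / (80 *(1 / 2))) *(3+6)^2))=25 / 4914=0.01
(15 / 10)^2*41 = 369 / 4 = 92.25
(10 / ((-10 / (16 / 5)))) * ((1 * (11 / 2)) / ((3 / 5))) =-88 / 3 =-29.33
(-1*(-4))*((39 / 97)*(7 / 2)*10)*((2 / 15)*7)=5096 / 97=52.54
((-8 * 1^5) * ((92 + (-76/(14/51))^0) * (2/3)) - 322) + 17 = -801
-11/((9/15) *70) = -11/42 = -0.26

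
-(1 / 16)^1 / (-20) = 1 / 320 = 0.00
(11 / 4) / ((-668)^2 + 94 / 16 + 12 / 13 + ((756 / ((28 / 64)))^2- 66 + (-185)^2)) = 286 / 360502875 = 0.00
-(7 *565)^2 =-15642025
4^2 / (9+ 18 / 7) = 112 / 81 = 1.38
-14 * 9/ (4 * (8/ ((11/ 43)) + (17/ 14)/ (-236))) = -1144836/ 1136389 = -1.01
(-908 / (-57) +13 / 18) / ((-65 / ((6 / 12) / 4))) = -1139 / 35568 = -0.03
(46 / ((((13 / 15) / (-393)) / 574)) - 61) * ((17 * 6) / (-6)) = 2646090341 / 13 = 203545410.85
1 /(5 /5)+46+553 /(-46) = 1609 /46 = 34.98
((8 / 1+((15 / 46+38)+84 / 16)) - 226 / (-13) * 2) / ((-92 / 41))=-38.48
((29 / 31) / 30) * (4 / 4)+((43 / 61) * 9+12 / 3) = 588599 / 56730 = 10.38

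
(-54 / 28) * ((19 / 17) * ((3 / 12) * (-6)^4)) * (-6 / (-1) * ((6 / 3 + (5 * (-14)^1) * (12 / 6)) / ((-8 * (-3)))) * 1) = 2867157 / 119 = 24093.76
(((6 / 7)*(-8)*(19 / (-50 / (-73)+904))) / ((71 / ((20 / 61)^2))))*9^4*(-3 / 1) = 9706780800 / 2261739151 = 4.29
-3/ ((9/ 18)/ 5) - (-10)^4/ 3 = -3363.33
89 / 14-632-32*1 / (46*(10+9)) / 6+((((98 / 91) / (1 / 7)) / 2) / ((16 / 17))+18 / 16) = -1184456885 / 1908816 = -620.52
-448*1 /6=-224 /3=-74.67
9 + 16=25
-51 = -51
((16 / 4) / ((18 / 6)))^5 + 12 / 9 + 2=1834 / 243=7.55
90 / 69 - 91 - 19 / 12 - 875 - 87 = -1053.28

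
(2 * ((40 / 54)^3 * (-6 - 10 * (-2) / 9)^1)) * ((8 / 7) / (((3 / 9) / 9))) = -4352000 / 45927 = -94.76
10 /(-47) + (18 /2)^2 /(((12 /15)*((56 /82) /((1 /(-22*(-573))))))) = -4446095 /22119328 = -0.20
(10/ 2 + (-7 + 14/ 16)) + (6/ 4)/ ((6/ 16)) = 23/ 8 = 2.88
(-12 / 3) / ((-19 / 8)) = 32 / 19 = 1.68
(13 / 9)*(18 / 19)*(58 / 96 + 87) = 54665 / 456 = 119.88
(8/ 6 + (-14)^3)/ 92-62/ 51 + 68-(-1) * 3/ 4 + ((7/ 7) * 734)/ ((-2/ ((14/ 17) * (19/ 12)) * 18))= 235151/ 21114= 11.14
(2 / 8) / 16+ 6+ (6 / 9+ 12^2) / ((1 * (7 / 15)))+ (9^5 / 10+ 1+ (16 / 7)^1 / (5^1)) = 2787623 / 448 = 6222.37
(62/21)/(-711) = -62/14931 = -0.00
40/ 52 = 10/ 13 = 0.77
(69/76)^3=328509/438976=0.75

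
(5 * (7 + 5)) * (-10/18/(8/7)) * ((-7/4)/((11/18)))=3675/44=83.52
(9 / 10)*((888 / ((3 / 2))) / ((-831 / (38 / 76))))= -444 / 1385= -0.32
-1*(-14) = 14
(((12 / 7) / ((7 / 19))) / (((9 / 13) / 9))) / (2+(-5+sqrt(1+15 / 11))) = -41.36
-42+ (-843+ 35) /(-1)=766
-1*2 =-2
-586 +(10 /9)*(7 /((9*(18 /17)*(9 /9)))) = -426599 /729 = -585.18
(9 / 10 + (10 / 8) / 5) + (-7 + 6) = 3 / 20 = 0.15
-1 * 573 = -573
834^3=580093704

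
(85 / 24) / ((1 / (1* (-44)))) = -935 / 6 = -155.83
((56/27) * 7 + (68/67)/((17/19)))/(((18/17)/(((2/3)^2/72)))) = 0.09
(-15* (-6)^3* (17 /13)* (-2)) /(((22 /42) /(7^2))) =-113354640 /143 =-792689.79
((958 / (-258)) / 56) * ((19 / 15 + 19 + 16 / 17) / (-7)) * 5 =1.00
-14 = -14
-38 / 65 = -0.58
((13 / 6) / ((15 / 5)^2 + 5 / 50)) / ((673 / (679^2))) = 329315 / 2019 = 163.11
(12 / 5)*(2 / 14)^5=12 / 84035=0.00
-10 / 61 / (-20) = 1 / 122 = 0.01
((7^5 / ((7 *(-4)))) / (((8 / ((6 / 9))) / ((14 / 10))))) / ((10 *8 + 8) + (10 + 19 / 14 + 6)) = -117649 / 177000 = -0.66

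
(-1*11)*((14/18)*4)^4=-6761216/6561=-1030.52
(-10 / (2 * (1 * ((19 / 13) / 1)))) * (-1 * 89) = 5785 / 19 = 304.47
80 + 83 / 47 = 3843 / 47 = 81.77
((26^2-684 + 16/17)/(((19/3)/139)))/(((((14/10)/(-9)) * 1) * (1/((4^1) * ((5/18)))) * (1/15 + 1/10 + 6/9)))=3002400/2261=1327.91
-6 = -6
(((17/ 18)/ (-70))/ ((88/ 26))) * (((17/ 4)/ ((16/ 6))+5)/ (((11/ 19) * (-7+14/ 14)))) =885989/ 117089280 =0.01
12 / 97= 0.12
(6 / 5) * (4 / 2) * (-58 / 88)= -87 / 55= -1.58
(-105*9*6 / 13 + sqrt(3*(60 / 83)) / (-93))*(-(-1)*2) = -11340 / 13 -4*sqrt(415) / 2573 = -872.34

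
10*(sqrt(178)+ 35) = 10*sqrt(178)+ 350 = 483.42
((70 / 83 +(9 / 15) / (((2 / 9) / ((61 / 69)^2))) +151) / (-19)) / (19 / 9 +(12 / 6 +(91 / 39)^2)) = -608367591 / 717440380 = -0.85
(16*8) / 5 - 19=33 / 5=6.60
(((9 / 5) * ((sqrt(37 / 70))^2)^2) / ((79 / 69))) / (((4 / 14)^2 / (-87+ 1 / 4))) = -295001703 / 632000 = -466.77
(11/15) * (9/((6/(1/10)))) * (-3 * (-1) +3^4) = 231/25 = 9.24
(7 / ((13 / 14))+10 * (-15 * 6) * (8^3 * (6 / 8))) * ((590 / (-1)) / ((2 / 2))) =2650694180 / 13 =203899552.31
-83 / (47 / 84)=-6972 / 47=-148.34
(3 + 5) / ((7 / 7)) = 8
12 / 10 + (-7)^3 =-1709 / 5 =-341.80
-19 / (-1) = 19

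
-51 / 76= -0.67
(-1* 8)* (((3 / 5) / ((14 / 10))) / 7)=-24 / 49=-0.49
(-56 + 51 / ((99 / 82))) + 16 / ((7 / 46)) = 21110 / 231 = 91.39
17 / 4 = 4.25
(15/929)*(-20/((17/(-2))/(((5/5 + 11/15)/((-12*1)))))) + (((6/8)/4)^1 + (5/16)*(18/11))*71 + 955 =8377177367/8338704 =1004.61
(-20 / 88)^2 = 25 / 484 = 0.05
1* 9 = 9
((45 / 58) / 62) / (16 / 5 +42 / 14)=225 / 111476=0.00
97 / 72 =1.35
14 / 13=1.08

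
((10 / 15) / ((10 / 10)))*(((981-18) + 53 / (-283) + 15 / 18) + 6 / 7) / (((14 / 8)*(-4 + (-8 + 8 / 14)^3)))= -16049719 / 18081153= -0.89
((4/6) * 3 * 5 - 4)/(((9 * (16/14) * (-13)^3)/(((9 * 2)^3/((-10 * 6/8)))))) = 2268/10985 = 0.21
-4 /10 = -2 /5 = -0.40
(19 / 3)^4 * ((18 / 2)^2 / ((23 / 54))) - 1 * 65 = 7035839 / 23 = 305906.04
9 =9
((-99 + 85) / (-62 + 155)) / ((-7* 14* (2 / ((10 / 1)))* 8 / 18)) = 15 / 868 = 0.02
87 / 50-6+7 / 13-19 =-14769 / 650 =-22.72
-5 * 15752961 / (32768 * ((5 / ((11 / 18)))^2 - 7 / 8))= -9530541405 / 261951488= -36.38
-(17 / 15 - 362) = 360.87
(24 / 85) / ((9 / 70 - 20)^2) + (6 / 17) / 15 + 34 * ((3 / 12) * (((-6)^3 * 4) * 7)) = -8454806820718 / 164464885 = -51407.98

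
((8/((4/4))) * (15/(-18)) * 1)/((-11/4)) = 2.42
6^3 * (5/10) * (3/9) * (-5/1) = -180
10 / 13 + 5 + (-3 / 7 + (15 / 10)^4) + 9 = 28251 / 1456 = 19.40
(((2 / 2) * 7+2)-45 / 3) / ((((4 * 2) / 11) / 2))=-33 / 2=-16.50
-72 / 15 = -24 / 5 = -4.80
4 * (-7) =-28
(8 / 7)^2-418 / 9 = -19906 / 441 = -45.14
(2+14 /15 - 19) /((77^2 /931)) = -4579 /1815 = -2.52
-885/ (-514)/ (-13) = -885/ 6682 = -0.13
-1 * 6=-6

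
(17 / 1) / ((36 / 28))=119 / 9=13.22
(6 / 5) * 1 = 6 / 5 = 1.20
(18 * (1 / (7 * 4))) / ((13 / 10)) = 0.49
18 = 18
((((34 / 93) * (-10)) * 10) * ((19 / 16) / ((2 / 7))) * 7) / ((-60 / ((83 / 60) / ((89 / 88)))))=14450051 / 595944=24.25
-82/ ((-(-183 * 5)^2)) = 82/ 837225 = 0.00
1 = 1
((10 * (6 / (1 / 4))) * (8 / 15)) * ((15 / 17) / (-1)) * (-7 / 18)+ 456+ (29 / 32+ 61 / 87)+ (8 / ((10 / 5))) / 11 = 87096435 / 173536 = 501.89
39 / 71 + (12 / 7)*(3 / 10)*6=9033 / 2485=3.64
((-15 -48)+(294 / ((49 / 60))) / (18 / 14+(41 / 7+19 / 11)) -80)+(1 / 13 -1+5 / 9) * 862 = -419.22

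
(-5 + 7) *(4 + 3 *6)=44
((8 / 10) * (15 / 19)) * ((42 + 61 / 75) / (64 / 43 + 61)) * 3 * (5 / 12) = 7267 / 13435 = 0.54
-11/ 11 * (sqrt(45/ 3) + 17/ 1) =-17-sqrt(15) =-20.87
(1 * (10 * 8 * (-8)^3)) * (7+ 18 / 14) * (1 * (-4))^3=152043520 / 7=21720502.86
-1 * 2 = -2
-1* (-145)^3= 3048625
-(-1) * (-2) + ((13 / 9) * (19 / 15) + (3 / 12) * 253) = 34063 / 540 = 63.08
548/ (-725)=-548/ 725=-0.76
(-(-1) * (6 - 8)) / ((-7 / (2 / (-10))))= -2 / 35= -0.06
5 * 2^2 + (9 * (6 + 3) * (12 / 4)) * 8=1964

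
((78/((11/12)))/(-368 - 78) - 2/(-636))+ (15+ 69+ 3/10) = 164030453/1950135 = 84.11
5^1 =5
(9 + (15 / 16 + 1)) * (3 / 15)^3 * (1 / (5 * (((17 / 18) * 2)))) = 63 / 6800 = 0.01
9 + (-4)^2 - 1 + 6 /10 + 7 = 158 /5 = 31.60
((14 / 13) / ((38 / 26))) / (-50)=-7 / 475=-0.01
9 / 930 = 3 / 310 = 0.01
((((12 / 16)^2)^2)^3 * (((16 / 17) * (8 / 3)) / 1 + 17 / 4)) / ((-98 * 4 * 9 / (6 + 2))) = -3877551 / 7985954816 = -0.00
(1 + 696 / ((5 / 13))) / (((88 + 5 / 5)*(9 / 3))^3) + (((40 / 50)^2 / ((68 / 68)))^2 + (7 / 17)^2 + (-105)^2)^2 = 75490504351670700486474853 / 620997003094921875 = 121563395.60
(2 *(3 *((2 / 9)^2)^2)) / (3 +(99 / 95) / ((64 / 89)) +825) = 194560 / 11029152537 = 0.00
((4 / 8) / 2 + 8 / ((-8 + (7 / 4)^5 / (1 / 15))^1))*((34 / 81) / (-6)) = -1567859 / 79027812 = -0.02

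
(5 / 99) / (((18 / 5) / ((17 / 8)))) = 425 / 14256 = 0.03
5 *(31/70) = 31/14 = 2.21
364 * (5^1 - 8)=-1092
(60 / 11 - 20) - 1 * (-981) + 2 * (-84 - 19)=8365 / 11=760.45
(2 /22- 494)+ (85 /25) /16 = -434453 /880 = -493.70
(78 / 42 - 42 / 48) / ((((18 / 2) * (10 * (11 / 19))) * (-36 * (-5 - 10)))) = 19 / 544320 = 0.00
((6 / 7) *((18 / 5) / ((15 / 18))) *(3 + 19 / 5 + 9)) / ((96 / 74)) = 78921 / 1750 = 45.10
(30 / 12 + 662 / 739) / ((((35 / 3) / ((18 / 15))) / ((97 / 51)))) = 0.66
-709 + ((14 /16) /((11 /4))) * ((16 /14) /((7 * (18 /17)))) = -491303 /693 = -708.95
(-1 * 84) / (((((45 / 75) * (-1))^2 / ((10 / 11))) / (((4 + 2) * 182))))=-2548000 / 11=-231636.36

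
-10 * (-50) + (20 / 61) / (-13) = 396480 / 793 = 499.97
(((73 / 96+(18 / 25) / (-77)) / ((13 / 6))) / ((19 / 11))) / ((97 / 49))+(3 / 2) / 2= 8159279 / 9583600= 0.85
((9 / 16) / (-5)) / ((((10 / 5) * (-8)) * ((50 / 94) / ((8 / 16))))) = 423 / 64000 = 0.01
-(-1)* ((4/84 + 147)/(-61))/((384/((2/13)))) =-193/199836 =-0.00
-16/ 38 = -8/ 19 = -0.42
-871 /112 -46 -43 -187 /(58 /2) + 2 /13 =-4352079 /42224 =-103.07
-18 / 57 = -6 / 19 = -0.32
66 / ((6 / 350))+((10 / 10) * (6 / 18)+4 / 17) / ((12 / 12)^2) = 196379 / 51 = 3850.57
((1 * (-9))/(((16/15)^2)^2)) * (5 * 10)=-11390625/32768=-347.61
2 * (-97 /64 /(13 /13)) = -97 /32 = -3.03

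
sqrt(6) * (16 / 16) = 2.45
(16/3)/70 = 8/105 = 0.08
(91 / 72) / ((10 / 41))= 3731 / 720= 5.18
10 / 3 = 3.33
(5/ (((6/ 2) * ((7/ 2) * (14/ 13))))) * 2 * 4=520/ 147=3.54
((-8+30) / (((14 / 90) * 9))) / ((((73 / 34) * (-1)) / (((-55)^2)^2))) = -66973263.21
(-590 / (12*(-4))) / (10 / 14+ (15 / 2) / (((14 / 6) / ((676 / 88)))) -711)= -22715 / 1266978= -0.02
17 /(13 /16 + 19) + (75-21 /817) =19639742 /258989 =75.83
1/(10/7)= 7/10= 0.70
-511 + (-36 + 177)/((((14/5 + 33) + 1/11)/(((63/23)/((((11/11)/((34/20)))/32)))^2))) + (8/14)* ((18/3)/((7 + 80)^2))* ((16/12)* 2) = 12152578898627/140140035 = 86717.40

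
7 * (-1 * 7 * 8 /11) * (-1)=392 /11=35.64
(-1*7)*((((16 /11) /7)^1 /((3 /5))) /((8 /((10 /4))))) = -25 /33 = -0.76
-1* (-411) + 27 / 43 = 17700 / 43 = 411.63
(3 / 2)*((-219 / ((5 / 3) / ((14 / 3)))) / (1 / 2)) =-9198 / 5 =-1839.60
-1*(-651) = 651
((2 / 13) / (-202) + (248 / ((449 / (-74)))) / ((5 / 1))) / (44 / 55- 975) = 24098421 / 2871634727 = 0.01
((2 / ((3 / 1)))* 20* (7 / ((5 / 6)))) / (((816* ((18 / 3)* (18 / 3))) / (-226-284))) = -35 / 18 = -1.94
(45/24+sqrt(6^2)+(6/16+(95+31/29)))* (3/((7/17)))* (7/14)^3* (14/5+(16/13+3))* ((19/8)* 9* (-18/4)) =-434056492773/6755840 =-64249.08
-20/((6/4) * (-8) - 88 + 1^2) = 20/99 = 0.20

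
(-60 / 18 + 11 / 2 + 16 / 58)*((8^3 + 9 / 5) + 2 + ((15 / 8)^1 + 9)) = 1790695 / 1392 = 1286.42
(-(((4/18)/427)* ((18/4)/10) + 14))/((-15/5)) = 4.67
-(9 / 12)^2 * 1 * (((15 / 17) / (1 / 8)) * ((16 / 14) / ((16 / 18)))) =-1215 / 238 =-5.11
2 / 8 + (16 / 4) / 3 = 19 / 12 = 1.58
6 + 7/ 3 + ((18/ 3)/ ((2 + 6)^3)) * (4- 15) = 6301/ 768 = 8.20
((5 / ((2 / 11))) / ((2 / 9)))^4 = 234520510.25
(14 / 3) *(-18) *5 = -420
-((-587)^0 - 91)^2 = -8100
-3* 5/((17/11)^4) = -219615/83521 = -2.63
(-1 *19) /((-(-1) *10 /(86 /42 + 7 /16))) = -3173 /672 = -4.72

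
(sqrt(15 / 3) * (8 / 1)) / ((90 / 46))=184 * sqrt(5) / 45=9.14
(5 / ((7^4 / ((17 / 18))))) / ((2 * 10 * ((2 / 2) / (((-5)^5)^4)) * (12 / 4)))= 1621246337890625 / 518616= 3126101658.82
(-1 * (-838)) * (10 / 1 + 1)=9218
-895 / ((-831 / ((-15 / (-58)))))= 4475 / 16066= 0.28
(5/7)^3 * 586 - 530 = -108540/343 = -316.44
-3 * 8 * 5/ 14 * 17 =-145.71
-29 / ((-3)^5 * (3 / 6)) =58 / 243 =0.24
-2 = -2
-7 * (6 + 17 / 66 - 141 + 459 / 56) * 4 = 233857 / 66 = 3543.29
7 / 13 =0.54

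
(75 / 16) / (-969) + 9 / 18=2559 / 5168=0.50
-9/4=-2.25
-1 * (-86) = 86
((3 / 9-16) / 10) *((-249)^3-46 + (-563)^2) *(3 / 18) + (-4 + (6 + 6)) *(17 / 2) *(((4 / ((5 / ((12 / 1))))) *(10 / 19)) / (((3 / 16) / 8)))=3963005.60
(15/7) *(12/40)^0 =15/7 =2.14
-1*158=-158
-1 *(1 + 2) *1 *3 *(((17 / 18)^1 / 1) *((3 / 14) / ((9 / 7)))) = -17 / 12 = -1.42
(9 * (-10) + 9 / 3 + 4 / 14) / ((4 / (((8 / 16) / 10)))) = -607 / 560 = -1.08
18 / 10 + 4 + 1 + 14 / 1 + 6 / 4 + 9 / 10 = 116 / 5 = 23.20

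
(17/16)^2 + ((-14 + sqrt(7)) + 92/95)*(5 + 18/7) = -16604999/170240 + 53*sqrt(7)/7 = -77.51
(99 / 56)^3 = 970299 / 175616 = 5.53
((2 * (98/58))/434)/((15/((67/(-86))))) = -0.00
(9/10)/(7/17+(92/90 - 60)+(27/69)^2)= -0.02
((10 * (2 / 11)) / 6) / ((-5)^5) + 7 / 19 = 144337 / 391875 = 0.37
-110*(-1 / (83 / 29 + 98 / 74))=59015 / 2246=26.28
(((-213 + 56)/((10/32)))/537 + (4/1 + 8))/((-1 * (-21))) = 4244/8055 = 0.53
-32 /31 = -1.03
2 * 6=12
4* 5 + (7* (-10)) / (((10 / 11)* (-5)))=177 / 5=35.40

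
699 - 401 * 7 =-2108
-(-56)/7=8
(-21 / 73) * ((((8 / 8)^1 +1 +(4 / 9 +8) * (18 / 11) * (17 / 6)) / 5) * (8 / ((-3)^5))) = 0.08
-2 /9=-0.22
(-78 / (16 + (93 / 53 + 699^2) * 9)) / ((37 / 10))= -20670 / 4311690697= -0.00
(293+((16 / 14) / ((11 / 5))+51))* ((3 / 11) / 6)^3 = 3316 / 102487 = 0.03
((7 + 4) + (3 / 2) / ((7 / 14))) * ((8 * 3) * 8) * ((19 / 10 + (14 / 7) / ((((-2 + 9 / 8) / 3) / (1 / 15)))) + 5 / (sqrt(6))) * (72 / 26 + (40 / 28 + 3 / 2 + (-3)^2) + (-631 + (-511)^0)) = -17917600 * sqrt(6) / 13 - 217161312 / 91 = -5762463.23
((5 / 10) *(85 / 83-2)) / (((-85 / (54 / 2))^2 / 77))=-4546773 / 1199350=-3.79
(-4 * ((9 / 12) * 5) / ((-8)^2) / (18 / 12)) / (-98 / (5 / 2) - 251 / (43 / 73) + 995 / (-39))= 41925 / 131699264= 0.00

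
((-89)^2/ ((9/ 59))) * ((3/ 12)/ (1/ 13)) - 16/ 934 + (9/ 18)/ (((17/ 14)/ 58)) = 168785.17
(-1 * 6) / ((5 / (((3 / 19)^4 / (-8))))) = 243 / 2606420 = 0.00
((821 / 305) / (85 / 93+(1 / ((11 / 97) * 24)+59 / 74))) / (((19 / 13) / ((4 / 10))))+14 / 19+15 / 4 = 27167933419 / 5611762100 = 4.84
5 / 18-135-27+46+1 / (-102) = -17707 / 153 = -115.73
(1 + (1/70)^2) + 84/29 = 553729/142100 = 3.90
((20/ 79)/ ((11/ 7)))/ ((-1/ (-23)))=3220/ 869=3.71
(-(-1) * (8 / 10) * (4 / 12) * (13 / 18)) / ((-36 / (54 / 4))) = -13 / 180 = -0.07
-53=-53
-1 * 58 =-58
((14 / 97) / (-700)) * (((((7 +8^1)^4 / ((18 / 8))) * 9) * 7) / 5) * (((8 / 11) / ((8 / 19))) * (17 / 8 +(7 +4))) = -5655825 / 4268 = -1325.17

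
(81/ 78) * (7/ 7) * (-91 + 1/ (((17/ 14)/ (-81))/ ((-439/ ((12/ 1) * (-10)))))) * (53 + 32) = -3075597/ 104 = -29573.05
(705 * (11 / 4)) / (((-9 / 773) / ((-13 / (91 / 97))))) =193825885 / 84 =2307451.01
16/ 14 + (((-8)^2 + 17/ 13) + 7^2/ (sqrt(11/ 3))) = 49 *sqrt(33)/ 11 + 6047/ 91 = 92.04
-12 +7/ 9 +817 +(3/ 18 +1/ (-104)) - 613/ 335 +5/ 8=804.73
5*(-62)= -310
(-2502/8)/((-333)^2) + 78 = 3844013/49284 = 78.00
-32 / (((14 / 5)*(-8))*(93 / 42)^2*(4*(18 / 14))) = 490 / 8649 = 0.06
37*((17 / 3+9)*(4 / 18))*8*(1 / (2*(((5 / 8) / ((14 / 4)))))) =364672 / 135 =2701.27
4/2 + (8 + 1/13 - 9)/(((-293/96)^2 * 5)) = 11049778/5580185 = 1.98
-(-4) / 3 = 4 / 3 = 1.33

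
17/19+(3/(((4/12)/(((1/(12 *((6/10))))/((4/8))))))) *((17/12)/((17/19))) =2213/456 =4.85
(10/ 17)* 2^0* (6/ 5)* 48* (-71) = -40896/ 17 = -2405.65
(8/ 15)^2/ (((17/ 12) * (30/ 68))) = 512/ 1125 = 0.46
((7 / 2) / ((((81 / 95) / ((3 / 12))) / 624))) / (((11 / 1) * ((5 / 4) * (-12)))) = -3.88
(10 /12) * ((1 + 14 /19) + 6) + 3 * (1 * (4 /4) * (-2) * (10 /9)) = -25 /114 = -0.22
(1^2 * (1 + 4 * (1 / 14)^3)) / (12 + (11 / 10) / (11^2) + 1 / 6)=113355 / 1378174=0.08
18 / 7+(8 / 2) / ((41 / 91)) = 3286 / 287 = 11.45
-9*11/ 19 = -99/ 19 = -5.21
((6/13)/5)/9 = 2/195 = 0.01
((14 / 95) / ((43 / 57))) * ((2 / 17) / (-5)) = -84 / 18275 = -0.00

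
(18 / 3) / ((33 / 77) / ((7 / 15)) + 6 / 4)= 196 / 79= 2.48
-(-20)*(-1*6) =-120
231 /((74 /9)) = 2079 /74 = 28.09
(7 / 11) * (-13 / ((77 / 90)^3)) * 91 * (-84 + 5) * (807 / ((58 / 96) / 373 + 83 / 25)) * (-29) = -101953686695281200000 / 152373264659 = -669104825.73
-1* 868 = -868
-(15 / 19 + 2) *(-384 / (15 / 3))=20352 / 95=214.23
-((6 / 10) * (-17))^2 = -2601 / 25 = -104.04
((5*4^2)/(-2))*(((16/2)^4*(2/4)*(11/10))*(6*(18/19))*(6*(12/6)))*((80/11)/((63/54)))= -5096079360/133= -38316386.17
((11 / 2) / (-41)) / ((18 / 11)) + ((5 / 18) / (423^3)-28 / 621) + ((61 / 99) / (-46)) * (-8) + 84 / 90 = 129083542470403 / 141318163564380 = 0.91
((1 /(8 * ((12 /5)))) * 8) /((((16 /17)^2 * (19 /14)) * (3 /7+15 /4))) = 70805 /853632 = 0.08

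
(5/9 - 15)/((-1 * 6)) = 65/27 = 2.41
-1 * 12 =-12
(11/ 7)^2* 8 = 968/ 49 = 19.76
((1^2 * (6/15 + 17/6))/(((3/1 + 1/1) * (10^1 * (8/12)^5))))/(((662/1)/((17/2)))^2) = 2270673/22438092800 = 0.00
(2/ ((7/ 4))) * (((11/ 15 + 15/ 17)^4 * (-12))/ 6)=-461008408576/ 29597754375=-15.58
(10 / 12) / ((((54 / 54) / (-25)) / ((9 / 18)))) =-125 / 12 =-10.42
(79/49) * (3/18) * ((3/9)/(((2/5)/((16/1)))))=1580/441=3.58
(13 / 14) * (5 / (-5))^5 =-0.93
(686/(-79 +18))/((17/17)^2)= -686/61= -11.25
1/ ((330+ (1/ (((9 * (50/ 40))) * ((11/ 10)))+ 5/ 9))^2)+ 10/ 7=132278537/ 92594383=1.43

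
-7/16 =-0.44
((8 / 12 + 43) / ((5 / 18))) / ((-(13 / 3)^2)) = -7074 / 845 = -8.37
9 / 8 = 1.12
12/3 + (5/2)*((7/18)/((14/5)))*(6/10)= 101/24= 4.21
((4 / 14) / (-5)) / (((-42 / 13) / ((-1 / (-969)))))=13 / 712215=0.00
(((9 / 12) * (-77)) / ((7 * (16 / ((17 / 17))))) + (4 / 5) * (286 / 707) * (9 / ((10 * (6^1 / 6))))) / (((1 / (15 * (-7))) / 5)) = 761409 / 6464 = 117.79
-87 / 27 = -29 / 9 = -3.22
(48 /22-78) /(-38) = 417 /209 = 2.00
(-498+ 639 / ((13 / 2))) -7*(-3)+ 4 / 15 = -73793 / 195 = -378.43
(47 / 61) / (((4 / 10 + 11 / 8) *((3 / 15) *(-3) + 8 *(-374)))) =-9400 / 64804753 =-0.00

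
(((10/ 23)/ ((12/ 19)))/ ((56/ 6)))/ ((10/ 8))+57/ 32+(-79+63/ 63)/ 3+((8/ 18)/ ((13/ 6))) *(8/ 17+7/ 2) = -26580731/ 1138592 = -23.35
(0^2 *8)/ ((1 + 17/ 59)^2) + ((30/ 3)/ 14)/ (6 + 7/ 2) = 10/ 133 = 0.08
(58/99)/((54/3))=29/891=0.03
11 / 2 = 5.50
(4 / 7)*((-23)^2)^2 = 1119364 / 7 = 159909.14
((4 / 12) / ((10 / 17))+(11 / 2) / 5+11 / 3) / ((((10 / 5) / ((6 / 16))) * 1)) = 1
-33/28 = -1.18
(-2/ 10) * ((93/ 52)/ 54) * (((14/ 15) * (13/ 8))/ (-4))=217/ 86400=0.00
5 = 5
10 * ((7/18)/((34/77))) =2695/306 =8.81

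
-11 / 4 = -2.75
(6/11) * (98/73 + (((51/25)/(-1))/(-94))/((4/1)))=2774769/3774100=0.74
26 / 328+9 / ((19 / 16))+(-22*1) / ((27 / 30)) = -470753 / 28044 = -16.79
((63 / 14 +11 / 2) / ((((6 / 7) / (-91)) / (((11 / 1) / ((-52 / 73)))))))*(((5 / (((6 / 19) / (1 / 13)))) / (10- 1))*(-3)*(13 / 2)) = -18689825 / 432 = -43263.48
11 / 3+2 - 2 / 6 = 16 / 3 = 5.33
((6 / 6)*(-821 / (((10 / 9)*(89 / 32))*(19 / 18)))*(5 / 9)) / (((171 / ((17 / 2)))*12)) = -55828 / 96387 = -0.58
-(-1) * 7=7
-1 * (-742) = 742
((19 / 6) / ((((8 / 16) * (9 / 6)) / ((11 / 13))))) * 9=418 / 13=32.15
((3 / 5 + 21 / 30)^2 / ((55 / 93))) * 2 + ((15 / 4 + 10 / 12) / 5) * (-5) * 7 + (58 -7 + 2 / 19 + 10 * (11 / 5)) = 14652113 / 313500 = 46.74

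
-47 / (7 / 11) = -517 / 7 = -73.86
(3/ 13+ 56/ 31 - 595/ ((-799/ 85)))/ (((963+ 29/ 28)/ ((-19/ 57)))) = -11550112/ 511274413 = -0.02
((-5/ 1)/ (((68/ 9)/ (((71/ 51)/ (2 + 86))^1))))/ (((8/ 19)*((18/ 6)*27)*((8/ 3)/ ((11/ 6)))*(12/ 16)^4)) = -6745/ 10112688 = -0.00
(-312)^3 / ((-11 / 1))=30371328 / 11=2761029.82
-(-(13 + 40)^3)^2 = -22164361129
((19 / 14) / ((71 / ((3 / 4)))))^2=3249 / 15808576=0.00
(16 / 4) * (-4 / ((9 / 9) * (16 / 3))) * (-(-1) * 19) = -57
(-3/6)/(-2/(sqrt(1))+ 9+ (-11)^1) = 0.12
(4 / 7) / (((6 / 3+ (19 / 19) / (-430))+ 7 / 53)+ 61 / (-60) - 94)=-0.01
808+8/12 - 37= 2315/3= 771.67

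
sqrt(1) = 1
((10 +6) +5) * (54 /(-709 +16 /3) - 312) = -13834674 /2111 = -6553.61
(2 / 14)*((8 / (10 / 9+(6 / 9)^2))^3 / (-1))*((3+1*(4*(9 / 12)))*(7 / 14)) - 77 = -135.30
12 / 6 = 2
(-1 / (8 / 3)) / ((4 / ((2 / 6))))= -1 / 32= -0.03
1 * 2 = 2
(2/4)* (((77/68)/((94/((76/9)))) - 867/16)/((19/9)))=-12.81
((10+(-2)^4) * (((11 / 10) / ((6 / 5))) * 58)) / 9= 153.59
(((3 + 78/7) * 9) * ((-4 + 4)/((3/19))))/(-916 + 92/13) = 0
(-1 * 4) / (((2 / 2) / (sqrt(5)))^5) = -100 * sqrt(5) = -223.61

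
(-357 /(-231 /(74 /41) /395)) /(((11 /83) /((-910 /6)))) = -1260888.67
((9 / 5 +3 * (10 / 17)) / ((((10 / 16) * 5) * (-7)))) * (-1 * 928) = 151.23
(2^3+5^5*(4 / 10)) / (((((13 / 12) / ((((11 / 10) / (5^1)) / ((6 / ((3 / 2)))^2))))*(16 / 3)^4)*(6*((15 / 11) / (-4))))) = -2054943 / 212992000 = -0.01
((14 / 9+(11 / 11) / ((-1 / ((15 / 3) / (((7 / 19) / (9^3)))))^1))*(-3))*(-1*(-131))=81638807 / 21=3887562.24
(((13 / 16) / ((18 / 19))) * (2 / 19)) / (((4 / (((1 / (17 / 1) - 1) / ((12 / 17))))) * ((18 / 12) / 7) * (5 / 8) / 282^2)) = -804076 / 45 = -17868.36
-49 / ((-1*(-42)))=-7 / 6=-1.17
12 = 12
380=380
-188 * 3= -564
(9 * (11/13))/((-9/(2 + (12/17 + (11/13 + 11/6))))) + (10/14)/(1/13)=570613/120666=4.73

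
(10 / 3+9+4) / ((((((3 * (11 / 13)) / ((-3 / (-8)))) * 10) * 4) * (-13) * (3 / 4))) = -49 / 7920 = -0.01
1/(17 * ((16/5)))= 5/272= 0.02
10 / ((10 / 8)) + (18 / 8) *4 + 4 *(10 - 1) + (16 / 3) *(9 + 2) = 335 / 3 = 111.67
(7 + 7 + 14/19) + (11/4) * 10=1605/38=42.24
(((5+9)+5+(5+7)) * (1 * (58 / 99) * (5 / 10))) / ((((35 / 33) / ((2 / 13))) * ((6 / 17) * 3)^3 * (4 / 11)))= 48584657 / 15921360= 3.05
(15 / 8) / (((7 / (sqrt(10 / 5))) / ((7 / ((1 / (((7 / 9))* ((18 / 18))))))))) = 35* sqrt(2) / 24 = 2.06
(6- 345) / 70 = -339 / 70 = -4.84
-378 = -378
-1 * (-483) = 483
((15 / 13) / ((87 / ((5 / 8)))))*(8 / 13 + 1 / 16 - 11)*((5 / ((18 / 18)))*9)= -2415375 / 627328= -3.85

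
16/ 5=3.20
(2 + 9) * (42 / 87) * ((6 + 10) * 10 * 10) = 246400 / 29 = 8496.55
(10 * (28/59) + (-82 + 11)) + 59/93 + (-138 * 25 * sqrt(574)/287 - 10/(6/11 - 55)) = -3450 * sqrt(574)/287 - 215069974/3286713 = -353.44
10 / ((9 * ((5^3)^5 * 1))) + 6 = 329589843752 / 54931640625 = 6.00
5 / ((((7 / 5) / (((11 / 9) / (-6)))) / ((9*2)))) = -275 / 21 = -13.10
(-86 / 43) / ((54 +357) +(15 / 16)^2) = -512 / 105441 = -0.00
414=414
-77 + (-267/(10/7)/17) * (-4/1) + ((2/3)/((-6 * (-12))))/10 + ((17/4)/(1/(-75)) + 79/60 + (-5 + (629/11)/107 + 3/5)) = -354.32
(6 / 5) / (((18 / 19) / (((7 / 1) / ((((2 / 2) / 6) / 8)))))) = 2128 / 5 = 425.60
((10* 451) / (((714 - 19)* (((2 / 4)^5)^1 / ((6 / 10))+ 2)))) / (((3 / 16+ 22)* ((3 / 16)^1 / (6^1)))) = 4.56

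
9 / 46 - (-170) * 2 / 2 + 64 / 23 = 7957 / 46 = 172.98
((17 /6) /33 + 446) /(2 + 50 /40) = 176650 /1287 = 137.26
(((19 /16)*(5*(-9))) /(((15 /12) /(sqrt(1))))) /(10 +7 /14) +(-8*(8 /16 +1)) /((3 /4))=-281 /14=-20.07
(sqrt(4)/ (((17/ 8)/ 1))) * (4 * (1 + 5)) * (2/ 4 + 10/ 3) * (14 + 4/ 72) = 186208/ 153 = 1217.05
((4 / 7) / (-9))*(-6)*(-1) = -8 / 21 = -0.38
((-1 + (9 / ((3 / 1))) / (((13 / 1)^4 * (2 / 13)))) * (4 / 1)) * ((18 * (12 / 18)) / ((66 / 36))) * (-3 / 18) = 4.36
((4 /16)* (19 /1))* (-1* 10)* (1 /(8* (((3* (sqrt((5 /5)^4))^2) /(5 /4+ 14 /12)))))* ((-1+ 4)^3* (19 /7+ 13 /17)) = -1710855 /3808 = -449.28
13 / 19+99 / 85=2986 / 1615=1.85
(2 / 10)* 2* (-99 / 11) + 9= 27 / 5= 5.40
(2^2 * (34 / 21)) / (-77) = -136 / 1617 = -0.08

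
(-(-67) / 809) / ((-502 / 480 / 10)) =-0.79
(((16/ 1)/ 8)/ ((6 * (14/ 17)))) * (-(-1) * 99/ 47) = 561/ 658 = 0.85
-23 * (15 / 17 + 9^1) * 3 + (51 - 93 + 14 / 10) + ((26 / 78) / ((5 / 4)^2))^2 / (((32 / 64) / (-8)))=-69157007 / 95625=-723.21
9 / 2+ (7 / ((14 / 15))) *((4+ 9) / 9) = 46 / 3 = 15.33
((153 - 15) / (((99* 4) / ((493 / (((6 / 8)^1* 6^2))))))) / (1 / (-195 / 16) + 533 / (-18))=-737035 / 3439359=-0.21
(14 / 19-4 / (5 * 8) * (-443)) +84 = 24517 / 190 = 129.04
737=737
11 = 11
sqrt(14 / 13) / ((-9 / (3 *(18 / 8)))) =-3 *sqrt(182) / 52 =-0.78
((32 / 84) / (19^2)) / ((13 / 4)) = 32 / 98553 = 0.00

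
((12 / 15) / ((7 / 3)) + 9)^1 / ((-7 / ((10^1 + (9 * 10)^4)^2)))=-281525641157886540 / 49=-5745421248120133.47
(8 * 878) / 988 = 1756 / 247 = 7.11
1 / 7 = 0.14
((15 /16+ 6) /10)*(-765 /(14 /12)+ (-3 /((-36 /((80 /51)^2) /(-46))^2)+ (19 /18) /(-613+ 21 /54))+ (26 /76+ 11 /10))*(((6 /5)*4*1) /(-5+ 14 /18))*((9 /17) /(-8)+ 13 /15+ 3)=2050.00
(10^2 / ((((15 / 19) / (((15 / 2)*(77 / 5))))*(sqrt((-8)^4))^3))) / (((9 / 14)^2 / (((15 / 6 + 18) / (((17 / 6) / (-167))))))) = -2454204445 / 15040512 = -163.17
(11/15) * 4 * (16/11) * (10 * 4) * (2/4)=256/3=85.33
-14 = -14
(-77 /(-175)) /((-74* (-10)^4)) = -11 /18500000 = -0.00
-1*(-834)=834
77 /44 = 7 /4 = 1.75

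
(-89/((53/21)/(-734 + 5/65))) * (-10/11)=-178321290/7579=-23528.34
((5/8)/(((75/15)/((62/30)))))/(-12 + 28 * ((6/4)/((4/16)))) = 0.00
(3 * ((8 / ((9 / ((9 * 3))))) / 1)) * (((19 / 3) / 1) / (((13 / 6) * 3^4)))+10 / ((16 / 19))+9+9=30395 / 936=32.47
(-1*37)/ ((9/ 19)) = -703/ 9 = -78.11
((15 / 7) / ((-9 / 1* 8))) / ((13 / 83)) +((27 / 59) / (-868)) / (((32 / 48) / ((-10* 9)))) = -474725 / 3994536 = -0.12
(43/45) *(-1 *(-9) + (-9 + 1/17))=43/765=0.06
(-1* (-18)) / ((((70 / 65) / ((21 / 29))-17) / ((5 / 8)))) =-351 / 484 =-0.73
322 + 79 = 401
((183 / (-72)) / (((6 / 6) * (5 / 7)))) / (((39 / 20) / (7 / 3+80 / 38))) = -108031 / 13338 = -8.10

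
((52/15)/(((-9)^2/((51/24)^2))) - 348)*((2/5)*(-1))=6761363/48600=139.12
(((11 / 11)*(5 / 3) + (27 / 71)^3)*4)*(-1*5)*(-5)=184860400 / 1073733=172.17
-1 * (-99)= 99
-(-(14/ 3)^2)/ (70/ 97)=1358/ 45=30.18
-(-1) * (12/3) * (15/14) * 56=240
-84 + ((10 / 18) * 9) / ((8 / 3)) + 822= 5919 / 8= 739.88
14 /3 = 4.67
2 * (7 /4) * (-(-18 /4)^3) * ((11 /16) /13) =56133 /3328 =16.87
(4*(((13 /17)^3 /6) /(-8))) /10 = -2197 /589560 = -0.00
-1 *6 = -6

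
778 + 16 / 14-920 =-986 / 7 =-140.86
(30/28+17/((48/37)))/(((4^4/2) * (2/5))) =23815/86016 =0.28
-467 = -467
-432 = -432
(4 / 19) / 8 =1 / 38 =0.03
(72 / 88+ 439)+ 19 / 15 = 441.08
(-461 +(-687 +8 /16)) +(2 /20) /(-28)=-321301 /280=-1147.50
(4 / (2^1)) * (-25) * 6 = -300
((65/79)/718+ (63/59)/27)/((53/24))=1634236/88684847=0.02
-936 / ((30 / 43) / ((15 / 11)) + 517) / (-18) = 2236 / 22253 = 0.10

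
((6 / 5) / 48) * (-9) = -9 / 40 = -0.22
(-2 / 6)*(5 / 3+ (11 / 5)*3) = -124 / 45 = -2.76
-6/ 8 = -3/ 4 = -0.75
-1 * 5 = -5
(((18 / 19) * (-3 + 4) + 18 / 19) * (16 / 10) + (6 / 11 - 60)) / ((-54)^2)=-9827 / 507870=-0.02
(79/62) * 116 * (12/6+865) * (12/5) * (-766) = -36516084048/155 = -235587639.02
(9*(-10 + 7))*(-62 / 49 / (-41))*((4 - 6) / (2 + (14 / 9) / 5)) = 37665 / 52234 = 0.72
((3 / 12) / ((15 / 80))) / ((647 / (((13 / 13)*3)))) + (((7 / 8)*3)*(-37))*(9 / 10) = -4524151 / 51760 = -87.41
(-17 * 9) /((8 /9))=-1377 /8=-172.12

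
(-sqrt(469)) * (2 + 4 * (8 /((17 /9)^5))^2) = -4924604607554 * sqrt(469) /2015993900449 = -52.90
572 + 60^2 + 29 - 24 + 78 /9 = 4185.67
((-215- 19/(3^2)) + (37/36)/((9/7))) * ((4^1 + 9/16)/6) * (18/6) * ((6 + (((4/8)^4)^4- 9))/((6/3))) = 1005881716435/1358954496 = 740.19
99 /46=2.15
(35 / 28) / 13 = 5 / 52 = 0.10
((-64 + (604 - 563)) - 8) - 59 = -90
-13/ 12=-1.08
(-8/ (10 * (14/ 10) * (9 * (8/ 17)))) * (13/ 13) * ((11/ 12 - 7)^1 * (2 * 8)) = 13.13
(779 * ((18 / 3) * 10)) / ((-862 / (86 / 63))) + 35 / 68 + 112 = 23693281 / 615468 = 38.50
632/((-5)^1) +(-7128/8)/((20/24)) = -5978/5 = -1195.60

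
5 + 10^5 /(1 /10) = 1000005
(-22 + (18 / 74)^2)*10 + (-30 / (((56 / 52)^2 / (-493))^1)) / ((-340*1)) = -137873447 / 536648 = -256.92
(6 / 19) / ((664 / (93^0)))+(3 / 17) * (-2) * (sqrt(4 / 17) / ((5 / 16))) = 3 / 6308 -192 * sqrt(17) / 1445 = -0.55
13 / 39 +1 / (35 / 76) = 2.50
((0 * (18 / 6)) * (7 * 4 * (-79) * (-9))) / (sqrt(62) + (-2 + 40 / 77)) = 0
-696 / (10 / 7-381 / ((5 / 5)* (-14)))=-9744 / 401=-24.30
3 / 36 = 1 / 12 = 0.08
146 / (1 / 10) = 1460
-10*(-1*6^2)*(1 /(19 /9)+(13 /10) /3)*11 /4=17061 /19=897.95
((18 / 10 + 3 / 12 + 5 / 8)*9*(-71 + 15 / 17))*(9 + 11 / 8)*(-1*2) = 35027.71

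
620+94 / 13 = 8154 / 13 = 627.23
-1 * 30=-30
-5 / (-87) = 0.06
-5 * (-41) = 205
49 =49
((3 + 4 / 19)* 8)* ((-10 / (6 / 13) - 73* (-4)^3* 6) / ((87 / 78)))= 1066185328 / 1653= 645000.20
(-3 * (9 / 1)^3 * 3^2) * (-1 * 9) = 177147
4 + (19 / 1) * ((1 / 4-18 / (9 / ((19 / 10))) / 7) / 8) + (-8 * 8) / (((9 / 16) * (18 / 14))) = -7728379 / 90720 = -85.19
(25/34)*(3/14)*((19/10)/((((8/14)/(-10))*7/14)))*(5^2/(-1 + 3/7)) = 249375/544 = 458.41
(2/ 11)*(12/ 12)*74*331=48988/ 11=4453.45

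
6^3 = 216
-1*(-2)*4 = 8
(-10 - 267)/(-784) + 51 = 40261/784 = 51.35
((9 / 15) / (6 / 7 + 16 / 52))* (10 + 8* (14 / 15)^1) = 11921 / 1325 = 9.00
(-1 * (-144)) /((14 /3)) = 216 /7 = 30.86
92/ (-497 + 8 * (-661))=-92/ 5785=-0.02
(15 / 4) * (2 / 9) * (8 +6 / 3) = 25 / 3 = 8.33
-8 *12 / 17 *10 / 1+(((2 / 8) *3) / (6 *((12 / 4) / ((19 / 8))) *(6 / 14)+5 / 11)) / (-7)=-20811939 / 368356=-56.50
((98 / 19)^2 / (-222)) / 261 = -0.00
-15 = -15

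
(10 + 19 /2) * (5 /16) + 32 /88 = 2273 /352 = 6.46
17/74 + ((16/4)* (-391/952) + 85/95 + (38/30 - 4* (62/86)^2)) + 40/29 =192458774/3958034115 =0.05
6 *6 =36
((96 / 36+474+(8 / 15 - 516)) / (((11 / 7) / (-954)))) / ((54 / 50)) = 719740 / 33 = 21810.30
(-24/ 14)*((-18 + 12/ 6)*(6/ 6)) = 27.43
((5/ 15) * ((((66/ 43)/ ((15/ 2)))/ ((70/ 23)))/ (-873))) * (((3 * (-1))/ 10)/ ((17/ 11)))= 2783/ 558392625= 0.00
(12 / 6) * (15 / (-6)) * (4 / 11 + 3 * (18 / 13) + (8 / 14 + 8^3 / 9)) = -2791790 / 9009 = -309.89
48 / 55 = 0.87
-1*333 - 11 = -344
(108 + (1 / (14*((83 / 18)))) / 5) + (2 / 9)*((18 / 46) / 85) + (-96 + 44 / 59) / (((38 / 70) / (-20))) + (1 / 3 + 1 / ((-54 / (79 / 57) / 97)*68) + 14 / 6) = 2986841525723453 / 825094158840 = 3620.00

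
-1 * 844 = -844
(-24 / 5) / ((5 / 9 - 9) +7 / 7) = 216 / 335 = 0.64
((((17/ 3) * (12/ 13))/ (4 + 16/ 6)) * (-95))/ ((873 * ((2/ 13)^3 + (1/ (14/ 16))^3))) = -18723341/ 328133928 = -0.06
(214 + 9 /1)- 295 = -72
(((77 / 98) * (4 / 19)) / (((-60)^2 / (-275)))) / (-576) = 121 / 5515776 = 0.00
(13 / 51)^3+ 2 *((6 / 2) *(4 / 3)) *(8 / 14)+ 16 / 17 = 5134147 / 928557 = 5.53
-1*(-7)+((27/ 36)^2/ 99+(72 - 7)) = 12673/ 176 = 72.01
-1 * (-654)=654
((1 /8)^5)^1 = 1 /32768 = 0.00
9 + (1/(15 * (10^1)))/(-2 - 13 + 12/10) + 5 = 28979/2070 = 14.00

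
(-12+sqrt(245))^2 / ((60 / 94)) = 18283 / 30 - 1316*sqrt(5) / 5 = 20.90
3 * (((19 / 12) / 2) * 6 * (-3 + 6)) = 171 / 4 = 42.75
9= 9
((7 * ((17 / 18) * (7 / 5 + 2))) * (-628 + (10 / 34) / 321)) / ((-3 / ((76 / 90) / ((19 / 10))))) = 815623858 / 390015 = 2091.26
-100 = -100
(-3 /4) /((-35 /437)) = 9.36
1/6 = 0.17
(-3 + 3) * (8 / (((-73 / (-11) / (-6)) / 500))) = 0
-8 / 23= -0.35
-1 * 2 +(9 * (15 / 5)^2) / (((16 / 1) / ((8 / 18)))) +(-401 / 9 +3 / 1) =-1487 / 36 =-41.31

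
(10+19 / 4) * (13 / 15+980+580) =1381367 / 60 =23022.78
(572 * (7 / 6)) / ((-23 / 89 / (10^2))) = -17817800 / 69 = -258228.99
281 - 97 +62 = 246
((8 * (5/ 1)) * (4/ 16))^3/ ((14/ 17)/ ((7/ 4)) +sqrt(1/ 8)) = 1088000/ 223 -578000 * sqrt(2)/ 223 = 1213.38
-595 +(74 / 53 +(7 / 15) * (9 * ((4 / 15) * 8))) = -774653 / 1325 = -584.64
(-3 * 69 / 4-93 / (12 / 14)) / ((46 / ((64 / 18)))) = -2564 / 207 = -12.39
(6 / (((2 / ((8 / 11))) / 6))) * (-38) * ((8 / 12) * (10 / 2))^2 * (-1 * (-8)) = -486400 / 11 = -44218.18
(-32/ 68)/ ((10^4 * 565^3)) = -1/ 3832695156250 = -0.00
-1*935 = -935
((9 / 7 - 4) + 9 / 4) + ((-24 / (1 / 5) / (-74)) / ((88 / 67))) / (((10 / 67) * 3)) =6533 / 2849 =2.29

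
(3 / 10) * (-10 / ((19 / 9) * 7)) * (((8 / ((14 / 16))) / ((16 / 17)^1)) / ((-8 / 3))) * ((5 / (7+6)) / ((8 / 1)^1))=6885 / 193648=0.04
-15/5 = -3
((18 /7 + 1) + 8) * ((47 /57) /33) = 423 /1463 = 0.29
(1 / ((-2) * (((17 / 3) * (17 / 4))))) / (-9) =2 / 867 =0.00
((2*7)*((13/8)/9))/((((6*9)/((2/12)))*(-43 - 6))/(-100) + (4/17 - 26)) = 38675/2034828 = 0.02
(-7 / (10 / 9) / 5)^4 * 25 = 15752961 / 250000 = 63.01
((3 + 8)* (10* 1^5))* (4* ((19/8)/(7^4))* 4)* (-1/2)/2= -1045/2401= -0.44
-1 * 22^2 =-484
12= 12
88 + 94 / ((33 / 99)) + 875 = 1245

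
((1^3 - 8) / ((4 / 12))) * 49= -1029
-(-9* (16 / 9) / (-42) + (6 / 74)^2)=-11141 / 28749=-0.39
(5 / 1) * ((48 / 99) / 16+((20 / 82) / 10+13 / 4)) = 89425 / 5412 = 16.52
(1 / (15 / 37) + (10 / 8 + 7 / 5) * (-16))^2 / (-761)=-358801 / 171225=-2.10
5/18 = 0.28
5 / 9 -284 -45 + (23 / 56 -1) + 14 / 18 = -55147 / 168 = -328.26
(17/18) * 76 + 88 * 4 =3814/9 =423.78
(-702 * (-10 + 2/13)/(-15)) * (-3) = 6912/5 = 1382.40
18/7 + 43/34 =913/238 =3.84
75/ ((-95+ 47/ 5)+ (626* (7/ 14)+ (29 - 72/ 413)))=154875/ 529106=0.29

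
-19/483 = -0.04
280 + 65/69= 19385/69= 280.94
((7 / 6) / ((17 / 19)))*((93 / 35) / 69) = 589 / 11730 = 0.05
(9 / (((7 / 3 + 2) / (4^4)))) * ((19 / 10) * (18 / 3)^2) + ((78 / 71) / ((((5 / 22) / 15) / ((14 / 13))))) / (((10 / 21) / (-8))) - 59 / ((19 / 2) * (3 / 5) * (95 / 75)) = 58390097846 / 1666015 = 35047.76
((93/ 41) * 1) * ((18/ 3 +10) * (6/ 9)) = 992/ 41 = 24.20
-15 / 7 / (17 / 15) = -225 / 119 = -1.89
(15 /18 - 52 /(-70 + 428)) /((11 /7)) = 5173 /11814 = 0.44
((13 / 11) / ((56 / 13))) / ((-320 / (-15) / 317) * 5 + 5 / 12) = 53573 / 147070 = 0.36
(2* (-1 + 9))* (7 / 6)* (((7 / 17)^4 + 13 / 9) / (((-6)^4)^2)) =3875837 / 236727913392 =0.00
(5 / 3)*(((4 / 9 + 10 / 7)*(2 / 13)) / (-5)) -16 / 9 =-4604 / 2457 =-1.87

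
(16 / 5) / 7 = 16 / 35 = 0.46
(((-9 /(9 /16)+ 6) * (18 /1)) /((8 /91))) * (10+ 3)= -53235 /2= -26617.50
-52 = -52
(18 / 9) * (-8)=-16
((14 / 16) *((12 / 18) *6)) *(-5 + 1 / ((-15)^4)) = -885934 / 50625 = -17.50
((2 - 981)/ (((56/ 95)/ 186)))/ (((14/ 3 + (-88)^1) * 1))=5189679/ 1400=3706.91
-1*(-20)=20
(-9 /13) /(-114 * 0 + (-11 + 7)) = 9 /52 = 0.17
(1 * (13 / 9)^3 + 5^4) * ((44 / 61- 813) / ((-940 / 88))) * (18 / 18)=499061690116 / 10450215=47756.12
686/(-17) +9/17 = -677/17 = -39.82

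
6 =6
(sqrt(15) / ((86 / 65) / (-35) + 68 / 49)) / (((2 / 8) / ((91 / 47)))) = 2898350 * sqrt(15) / 505203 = 22.22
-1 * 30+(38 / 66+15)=-476 / 33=-14.42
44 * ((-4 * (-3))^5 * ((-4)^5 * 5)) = -56056872960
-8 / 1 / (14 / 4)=-16 / 7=-2.29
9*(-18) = -162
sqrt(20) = 2 * sqrt(5) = 4.47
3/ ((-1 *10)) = -0.30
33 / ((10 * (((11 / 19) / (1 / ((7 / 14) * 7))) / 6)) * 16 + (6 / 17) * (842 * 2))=31977 / 628288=0.05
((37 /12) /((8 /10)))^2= 34225 /2304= 14.85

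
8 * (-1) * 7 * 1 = -56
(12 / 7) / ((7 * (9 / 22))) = 0.60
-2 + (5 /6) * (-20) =-56 /3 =-18.67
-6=-6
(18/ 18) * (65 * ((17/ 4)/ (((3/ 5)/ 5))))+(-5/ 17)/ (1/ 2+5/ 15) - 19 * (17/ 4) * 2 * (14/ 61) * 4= 26797757/ 12444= 2153.47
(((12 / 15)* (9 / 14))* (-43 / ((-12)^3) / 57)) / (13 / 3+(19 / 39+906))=559 / 2267724480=0.00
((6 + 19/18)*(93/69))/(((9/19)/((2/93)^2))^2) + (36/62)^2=13641394364/40459961457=0.34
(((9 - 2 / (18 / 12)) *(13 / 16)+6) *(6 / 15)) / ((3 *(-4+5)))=587 / 360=1.63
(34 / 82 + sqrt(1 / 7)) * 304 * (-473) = -113969.34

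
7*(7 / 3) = 49 / 3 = 16.33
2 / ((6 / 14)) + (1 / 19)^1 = 4.72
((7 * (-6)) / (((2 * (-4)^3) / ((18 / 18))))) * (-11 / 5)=-231 / 320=-0.72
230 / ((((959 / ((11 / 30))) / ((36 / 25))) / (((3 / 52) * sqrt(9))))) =6831 / 311675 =0.02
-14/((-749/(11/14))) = 11/749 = 0.01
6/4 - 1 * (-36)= 75/2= 37.50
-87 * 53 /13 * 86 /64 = -198273 /416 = -476.62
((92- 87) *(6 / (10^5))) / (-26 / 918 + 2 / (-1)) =-1377 / 9310000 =-0.00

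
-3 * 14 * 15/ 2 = -315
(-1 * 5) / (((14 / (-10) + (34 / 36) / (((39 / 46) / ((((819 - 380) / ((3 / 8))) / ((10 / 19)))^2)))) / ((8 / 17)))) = -3159000 / 7399149349307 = -0.00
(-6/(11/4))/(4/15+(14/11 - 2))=90/19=4.74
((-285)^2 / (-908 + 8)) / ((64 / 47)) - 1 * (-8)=-14919 / 256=-58.28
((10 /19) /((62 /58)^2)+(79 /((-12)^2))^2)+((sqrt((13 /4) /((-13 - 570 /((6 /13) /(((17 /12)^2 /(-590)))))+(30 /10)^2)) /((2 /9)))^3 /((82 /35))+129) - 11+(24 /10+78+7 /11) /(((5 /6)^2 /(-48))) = -2854178196996179 /520600608000+105678027 * sqrt(5238610) /95630245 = -2953.19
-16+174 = 158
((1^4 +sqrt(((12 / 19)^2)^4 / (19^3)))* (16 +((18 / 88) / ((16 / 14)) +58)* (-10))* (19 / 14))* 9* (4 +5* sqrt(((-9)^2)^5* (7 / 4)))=-2704349215.80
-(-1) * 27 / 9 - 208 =-205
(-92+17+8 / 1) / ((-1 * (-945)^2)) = 0.00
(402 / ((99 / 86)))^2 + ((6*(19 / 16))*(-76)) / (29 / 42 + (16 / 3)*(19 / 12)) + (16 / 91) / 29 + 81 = 121970.83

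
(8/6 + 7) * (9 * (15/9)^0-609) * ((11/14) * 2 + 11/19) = -1430000/133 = -10751.88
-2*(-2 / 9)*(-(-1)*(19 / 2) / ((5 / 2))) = 76 / 45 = 1.69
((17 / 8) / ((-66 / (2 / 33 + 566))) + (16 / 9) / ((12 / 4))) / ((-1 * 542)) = 115213 / 3541428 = 0.03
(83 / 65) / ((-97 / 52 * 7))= -332 / 3395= -0.10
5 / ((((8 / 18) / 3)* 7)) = 135 / 28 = 4.82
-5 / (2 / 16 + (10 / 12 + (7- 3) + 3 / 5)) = -600 / 667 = -0.90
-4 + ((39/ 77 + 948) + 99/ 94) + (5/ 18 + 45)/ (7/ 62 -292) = 1114513591883/ 1178874774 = 945.40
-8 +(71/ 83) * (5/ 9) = -7.52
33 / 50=0.66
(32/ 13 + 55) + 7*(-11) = -254/ 13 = -19.54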